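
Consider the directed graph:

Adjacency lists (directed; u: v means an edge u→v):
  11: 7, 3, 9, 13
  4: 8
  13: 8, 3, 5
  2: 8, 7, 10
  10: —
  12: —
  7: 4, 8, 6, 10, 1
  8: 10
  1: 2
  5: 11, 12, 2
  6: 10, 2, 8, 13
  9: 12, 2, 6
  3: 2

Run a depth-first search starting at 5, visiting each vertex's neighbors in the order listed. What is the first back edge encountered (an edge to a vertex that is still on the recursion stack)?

2->7

DFS from 5 (visiting each vertex's neighbors in the order listed); mark gray on enter, black on exit:
5 gray
  11 gray
    7 gray
      4 gray
        8 gray
          10 gray
          10 black
        8 black
      4 black
      7→8: 8 black — skip
      6 gray
        6→10: 10 black — skip
        2 gray
          2→8: 8 black — skip
          2→7: 7 is gray → back edge
First back edge: 2 → 7.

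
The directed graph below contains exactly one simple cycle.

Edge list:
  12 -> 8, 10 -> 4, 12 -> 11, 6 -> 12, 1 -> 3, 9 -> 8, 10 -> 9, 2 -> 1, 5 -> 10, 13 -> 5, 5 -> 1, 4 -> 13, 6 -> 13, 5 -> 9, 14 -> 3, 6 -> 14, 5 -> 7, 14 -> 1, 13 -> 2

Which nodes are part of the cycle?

4, 5, 10, 13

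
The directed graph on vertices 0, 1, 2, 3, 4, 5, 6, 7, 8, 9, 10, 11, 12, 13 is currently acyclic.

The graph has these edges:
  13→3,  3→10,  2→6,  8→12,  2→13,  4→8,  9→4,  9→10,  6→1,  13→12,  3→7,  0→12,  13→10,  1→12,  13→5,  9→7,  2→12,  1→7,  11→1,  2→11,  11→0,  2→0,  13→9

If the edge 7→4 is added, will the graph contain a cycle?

Adding 7→4 creates a cycle iff 4 can already reach 7.
Explore from 4: no path reaches 7. The graph stays acyclic.

No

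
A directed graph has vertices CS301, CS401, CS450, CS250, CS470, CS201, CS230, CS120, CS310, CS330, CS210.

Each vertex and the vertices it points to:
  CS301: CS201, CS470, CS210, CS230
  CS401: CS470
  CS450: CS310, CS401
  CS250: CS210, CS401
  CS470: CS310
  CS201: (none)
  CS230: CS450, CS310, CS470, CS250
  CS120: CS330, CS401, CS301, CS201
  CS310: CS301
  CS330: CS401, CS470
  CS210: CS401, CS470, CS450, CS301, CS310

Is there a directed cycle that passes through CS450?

Yes

CS450 is on a cycle iff CS450 can reach itself via ≥1 edge.
CS450 → CS310 → CS301 → CS210 → CS450 — yes.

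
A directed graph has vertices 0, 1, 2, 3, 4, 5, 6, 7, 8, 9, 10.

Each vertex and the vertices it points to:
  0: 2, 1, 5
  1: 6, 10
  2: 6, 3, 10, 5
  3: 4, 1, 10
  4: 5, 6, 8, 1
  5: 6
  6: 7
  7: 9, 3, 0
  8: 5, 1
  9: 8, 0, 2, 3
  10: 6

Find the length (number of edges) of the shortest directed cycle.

For each vertex v, BFS finds the shortest path from v back to v.
The shortest such closed walk is 7 → 3 → 1 → 6 → 7, length 4.

4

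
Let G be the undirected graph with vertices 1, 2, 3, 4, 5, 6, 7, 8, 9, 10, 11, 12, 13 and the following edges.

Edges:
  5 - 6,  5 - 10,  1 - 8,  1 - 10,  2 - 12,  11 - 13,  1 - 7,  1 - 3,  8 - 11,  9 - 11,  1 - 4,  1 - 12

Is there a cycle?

No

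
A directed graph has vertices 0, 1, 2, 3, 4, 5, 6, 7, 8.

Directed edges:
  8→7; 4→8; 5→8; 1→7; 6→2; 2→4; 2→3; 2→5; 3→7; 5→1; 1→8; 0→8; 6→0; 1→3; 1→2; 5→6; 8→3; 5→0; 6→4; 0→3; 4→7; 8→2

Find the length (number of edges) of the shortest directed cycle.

3

For each vertex v, BFS finds the shortest path from v back to v.
The shortest such closed walk is 5 → 1 → 2 → 5, length 3.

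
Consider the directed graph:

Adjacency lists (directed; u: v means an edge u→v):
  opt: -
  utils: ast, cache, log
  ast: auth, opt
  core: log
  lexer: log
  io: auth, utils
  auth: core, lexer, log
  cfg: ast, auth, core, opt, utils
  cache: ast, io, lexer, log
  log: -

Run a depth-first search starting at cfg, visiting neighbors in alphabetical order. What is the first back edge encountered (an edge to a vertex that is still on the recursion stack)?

DFS from cfg (visiting neighbors in alphabetical order); mark gray on enter, black on exit:
cfg gray
  ast gray
    auth gray
      core gray
        log gray
        log black
      core black
      lexer gray
        lexer→log: log black — skip
      lexer black
      auth→log: log black — skip
    auth black
    opt gray
    opt black
  ast black
  cfg→auth: auth black — skip
  cfg→core: core black — skip
  cfg→opt: opt black — skip
  utils gray
    utils→ast: ast black — skip
    cache gray
      cache→ast: ast black — skip
      io gray
        io→auth: auth black — skip
        io→utils: utils is gray → back edge
First back edge: io → utils.

io->utils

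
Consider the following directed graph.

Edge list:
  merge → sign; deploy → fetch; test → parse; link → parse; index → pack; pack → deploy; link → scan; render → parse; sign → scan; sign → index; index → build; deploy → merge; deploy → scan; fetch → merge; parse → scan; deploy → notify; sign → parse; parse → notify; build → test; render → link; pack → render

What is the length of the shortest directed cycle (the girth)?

5

For each vertex v, BFS finds the shortest path from v back to v.
The shortest such closed walk is index → pack → deploy → merge → sign → index, length 5.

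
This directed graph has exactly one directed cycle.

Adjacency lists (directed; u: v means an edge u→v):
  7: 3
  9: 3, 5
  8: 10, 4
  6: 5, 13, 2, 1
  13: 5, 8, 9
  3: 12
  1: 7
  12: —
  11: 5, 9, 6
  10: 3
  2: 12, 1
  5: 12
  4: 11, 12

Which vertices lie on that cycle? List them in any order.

4, 6, 8, 11, 13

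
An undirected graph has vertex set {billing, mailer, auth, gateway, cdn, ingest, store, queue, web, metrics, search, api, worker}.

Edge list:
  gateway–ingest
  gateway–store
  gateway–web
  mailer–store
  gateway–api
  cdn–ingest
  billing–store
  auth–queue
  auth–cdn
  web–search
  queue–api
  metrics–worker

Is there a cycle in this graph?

Yes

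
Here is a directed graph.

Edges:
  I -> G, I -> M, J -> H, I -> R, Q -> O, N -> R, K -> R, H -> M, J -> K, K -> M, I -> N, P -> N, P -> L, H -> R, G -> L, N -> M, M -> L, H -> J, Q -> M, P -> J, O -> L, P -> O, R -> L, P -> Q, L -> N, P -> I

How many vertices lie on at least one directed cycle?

6

A vertex is on a directed cycle iff it belongs to a strongly connected component of size ≥ 2 (or has a self-loop).
The vertices on cycles are {H, J, L, M, N, R} — 6 in total.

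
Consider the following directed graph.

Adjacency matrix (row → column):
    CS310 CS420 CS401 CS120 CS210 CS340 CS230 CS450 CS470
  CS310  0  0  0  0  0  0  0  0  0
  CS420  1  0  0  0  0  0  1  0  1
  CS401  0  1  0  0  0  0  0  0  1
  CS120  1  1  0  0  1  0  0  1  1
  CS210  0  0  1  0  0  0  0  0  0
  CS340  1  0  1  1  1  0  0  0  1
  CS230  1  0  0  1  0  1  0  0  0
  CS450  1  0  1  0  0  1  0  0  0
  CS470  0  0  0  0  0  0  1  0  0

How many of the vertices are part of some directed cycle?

A vertex is on a directed cycle iff it belongs to a strongly connected component of size ≥ 2 (or has a self-loop).
The vertices on cycles are {CS120, CS210, CS230, CS340, CS401, CS420, CS450, CS470} — 8 in total.

8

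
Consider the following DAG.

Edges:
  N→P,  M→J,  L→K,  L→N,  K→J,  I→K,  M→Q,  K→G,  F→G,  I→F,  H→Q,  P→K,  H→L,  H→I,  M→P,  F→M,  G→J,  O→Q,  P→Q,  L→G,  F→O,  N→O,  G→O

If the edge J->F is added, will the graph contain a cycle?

Yes

Adding J→F creates a cycle iff F can already reach J.
Path from F: F → M → J.
So F → … → J → F is a cycle.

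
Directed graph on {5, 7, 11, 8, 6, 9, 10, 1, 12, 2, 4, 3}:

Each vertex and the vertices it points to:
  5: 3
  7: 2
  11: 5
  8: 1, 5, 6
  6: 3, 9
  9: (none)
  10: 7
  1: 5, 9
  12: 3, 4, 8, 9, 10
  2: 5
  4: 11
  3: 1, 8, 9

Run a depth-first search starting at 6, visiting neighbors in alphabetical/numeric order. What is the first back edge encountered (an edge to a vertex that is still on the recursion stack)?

DFS from 6 (visiting neighbors in alphabetical/numeric order); mark gray on enter, black on exit:
6 gray
  3 gray
    1 gray
      5 gray
        5→3: 3 is gray → back edge
First back edge: 5 → 3.

5->3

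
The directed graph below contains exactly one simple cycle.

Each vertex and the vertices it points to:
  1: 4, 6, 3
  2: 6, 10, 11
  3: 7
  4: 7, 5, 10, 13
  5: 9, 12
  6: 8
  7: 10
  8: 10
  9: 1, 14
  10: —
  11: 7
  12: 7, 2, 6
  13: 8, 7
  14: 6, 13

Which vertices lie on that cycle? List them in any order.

DFS with gray/black marking from 5:
5 gray
  9 gray
    1 gray
      4 gray
        7 gray
          10 gray
          10 black
        7 black
        4→5: 5 is gray → back edge
Back edge closes the cycle 5 → 9 → 1 → 4 → 5; its vertices are {1, 4, 5, 9}.

1, 4, 5, 9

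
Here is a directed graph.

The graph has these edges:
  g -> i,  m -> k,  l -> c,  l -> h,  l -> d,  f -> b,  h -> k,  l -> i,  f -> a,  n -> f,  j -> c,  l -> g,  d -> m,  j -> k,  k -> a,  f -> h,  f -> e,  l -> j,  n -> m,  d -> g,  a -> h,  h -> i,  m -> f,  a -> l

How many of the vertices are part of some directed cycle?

8

A vertex is on a directed cycle iff it belongs to a strongly connected component of size ≥ 2 (or has a self-loop).
The vertices on cycles are {a, d, f, h, j, k, l, m} — 8 in total.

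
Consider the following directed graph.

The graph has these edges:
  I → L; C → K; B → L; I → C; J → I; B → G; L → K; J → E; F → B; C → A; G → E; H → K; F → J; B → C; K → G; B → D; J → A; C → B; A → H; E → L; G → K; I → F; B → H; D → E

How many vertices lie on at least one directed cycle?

9

A vertex is on a directed cycle iff it belongs to a strongly connected component of size ≥ 2 (or has a self-loop).
The vertices on cycles are {B, C, E, F, G, I, J, K, L} — 9 in total.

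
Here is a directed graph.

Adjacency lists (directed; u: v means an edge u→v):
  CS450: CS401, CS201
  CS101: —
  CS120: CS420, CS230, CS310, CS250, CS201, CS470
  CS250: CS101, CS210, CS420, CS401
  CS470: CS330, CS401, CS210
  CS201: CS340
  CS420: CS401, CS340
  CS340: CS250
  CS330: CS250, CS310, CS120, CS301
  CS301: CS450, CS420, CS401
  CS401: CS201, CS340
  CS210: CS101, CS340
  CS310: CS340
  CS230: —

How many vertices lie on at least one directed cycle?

9

A vertex is on a directed cycle iff it belongs to a strongly connected component of size ≥ 2 (or has a self-loop).
The vertices on cycles are {CS120, CS201, CS210, CS250, CS330, CS340, CS401, CS420, CS470} — 9 in total.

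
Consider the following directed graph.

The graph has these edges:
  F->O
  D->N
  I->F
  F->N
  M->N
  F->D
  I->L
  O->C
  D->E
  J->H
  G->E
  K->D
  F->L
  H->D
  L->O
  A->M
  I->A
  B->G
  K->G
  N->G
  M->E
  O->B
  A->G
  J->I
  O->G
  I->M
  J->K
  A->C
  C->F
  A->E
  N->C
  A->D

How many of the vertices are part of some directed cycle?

6

A vertex is on a directed cycle iff it belongs to a strongly connected component of size ≥ 2 (or has a self-loop).
The vertices on cycles are {C, D, F, L, N, O} — 6 in total.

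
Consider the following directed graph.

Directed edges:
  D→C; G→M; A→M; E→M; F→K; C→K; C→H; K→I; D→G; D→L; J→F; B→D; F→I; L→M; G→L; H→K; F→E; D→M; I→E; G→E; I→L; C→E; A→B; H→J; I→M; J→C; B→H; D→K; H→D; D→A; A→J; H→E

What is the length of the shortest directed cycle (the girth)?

3

For each vertex v, BFS finds the shortest path from v back to v.
The shortest such closed walk is B → D → A → B, length 3.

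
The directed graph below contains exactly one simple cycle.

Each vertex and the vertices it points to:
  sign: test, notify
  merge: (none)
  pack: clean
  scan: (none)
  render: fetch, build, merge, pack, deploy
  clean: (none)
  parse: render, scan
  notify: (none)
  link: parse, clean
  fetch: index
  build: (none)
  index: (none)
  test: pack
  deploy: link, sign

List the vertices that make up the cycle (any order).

link, parse, deploy, render

DFS with gray/black marking from render:
render gray
  fetch gray
    index gray
    index black
  fetch black
  build gray
  build black
  merge gray
  merge black
  pack gray
    clean gray
    clean black
  pack black
  deploy gray
    link gray
      parse gray
        parse→render: render is gray → back edge
Back edge closes the cycle render → deploy → link → parse → render; its vertices are {link, parse, deploy, render}.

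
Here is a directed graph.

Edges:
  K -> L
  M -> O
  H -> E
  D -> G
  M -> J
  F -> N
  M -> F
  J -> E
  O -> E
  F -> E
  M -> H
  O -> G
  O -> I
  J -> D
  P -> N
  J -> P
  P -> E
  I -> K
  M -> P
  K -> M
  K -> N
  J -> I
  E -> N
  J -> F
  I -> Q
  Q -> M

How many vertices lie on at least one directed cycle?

6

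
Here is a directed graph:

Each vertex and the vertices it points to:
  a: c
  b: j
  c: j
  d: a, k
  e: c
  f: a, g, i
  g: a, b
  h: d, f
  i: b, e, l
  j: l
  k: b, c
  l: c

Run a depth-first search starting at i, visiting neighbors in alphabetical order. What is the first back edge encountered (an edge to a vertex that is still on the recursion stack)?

c→j

DFS from i (visiting neighbors in alphabetical order); mark gray on enter, black on exit:
i gray
  b gray
    j gray
      l gray
        c gray
          c→j: j is gray → back edge
First back edge: c → j.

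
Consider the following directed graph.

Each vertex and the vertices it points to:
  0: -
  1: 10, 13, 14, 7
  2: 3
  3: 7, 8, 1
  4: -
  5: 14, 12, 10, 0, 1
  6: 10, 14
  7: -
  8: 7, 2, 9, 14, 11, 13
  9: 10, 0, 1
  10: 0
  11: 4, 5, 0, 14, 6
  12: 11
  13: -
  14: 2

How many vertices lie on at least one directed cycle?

A vertex is on a directed cycle iff it belongs to a strongly connected component of size ≥ 2 (or has a self-loop).
The vertices on cycles are {1, 2, 3, 5, 6, 8, 9, 11, 12, 14} — 10 in total.

10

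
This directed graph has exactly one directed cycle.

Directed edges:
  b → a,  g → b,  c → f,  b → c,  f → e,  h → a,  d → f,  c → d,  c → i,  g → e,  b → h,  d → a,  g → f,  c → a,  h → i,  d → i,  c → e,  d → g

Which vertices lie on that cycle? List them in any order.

b, c, d, g

DFS with gray/black marking from g:
g gray
  f gray
    e gray
    e black
  f black
  b gray
    a gray
    a black
    c gray
      d gray
        d→a: a black — skip
        i gray
        i black
        d→g: g is gray → back edge
Back edge closes the cycle g → b → c → d → g; its vertices are {b, c, d, g}.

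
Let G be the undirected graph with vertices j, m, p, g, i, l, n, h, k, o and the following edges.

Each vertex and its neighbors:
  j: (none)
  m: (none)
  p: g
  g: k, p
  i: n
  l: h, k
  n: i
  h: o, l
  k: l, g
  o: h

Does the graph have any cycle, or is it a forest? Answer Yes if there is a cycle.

DFS, tracking each vertex's parent; an edge to a visited non-parent vertex closes a cycle.
Start from g:
visit g (parent –)
  visit k (parent g)
    visit l (parent k)
      visit h (parent l)
        visit o (parent h)
          o–h: parent, skip
        h–l: parent, skip
      l–k: parent, skip
    k–g: parent, skip
  visit p (parent g)
    p–g: parent, skip
visit j (parent –)
visit m (parent –)
visit i (parent –)
  visit n (parent i)
    n–i: parent, skip
No non-parent visited neighbor found — the graph is a forest.

No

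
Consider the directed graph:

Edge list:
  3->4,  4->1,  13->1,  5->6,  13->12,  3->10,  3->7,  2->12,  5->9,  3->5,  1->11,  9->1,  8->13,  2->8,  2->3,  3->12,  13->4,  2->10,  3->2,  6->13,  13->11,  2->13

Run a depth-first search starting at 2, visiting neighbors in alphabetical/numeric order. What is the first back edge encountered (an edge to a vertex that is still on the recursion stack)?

3->2

DFS from 2 (visiting neighbors in alphabetical/numeric order); mark gray on enter, black on exit:
2 gray
  3 gray
    3→2: 2 is gray → back edge
First back edge: 3 → 2.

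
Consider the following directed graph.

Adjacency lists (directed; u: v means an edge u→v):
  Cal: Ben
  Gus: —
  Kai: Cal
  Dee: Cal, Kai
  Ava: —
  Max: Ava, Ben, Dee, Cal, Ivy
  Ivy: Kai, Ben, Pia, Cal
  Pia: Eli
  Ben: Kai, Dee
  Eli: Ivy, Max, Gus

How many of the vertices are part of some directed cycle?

A vertex is on a directed cycle iff it belongs to a strongly connected component of size ≥ 2 (or has a self-loop).
The vertices on cycles are {Ben, Cal, Dee, Eli, Ivy, Kai, Max, Pia} — 8 in total.

8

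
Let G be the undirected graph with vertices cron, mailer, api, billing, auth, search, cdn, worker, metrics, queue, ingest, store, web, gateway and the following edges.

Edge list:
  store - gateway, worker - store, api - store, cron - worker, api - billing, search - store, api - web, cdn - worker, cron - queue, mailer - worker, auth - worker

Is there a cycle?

No

DFS, tracking each vertex's parent; an edge to a visited non-parent vertex closes a cycle.
Start from queue:
visit queue (parent –)
  visit cron (parent queue)
    visit worker (parent cron)
      visit store (parent worker)
        visit api (parent store)
          api–store: parent, skip
          visit web (parent api)
            web–api: parent, skip
          visit billing (parent api)
            billing–api: parent, skip
        store–worker: parent, skip
        visit search (parent store)
          search–store: parent, skip
        visit gateway (parent store)
          gateway–store: parent, skip
      visit auth (parent worker)
        auth–worker: parent, skip
      visit cdn (parent worker)
        cdn–worker: parent, skip
      worker–cron: parent, skip
      visit mailer (parent worker)
        mailer–worker: parent, skip
    cron–queue: parent, skip
visit metrics (parent –)
visit ingest (parent –)
No non-parent visited neighbor found — the graph is a forest.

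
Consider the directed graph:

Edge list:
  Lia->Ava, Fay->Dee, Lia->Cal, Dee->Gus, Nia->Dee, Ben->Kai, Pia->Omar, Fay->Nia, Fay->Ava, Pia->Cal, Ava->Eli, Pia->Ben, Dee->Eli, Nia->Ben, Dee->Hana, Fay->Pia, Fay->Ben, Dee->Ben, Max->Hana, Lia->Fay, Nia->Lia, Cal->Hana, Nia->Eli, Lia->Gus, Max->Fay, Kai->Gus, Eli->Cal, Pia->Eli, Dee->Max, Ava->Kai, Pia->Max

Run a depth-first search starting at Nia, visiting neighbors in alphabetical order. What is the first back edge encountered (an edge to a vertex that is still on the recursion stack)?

Fay→Dee

DFS from Nia (visiting neighbors in alphabetical order); mark gray on enter, black on exit:
Nia gray
  Ben gray
    Kai gray
      Gus gray
      Gus black
    Kai black
  Ben black
  Dee gray
    Dee→Ben: Ben black — skip
    Eli gray
      Cal gray
        Hana gray
        Hana black
      Cal black
    Eli black
    Dee→Gus: Gus black — skip
    Dee→Hana: Hana black — skip
    Max gray
      Fay gray
        Ava gray
          Ava→Eli: Eli black — skip
          Ava→Kai: Kai black — skip
        Ava black
        Fay→Ben: Ben black — skip
        Fay→Dee: Dee is gray → back edge
First back edge: Fay → Dee.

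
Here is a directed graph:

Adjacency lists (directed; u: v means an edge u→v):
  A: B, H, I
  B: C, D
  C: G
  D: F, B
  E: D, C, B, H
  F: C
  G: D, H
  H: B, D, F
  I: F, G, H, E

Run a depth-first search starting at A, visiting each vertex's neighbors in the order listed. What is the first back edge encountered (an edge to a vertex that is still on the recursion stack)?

DFS from A (visiting each vertex's neighbors in the order listed); mark gray on enter, black on exit:
A gray
  B gray
    C gray
      G gray
        D gray
          F gray
            F→C: C is gray → back edge
First back edge: F → C.

F→C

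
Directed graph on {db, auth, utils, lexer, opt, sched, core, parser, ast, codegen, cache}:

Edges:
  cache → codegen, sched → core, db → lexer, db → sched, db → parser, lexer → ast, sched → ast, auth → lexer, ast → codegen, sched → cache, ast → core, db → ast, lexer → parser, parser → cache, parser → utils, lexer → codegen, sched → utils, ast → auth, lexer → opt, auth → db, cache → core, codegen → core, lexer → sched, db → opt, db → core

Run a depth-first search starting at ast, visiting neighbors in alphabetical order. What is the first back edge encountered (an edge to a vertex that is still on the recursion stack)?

DFS from ast (visiting neighbors in alphabetical order); mark gray on enter, black on exit:
ast gray
  auth gray
    db gray
      db→ast: ast is gray → back edge
First back edge: db → ast.

db→ast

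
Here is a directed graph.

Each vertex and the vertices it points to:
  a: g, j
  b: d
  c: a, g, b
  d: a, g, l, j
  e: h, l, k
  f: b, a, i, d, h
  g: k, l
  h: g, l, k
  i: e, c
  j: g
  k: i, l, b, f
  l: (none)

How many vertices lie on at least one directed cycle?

11

A vertex is on a directed cycle iff it belongs to a strongly connected component of size ≥ 2 (or has a self-loop).
The vertices on cycles are {a, b, c, d, e, f, g, h, i, j, k} — 11 in total.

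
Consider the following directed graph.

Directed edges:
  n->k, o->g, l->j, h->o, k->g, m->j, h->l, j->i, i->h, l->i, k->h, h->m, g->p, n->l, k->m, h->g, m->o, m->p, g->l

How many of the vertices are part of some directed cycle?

7

A vertex is on a directed cycle iff it belongs to a strongly connected component of size ≥ 2 (or has a self-loop).
The vertices on cycles are {g, h, i, j, l, m, o} — 7 in total.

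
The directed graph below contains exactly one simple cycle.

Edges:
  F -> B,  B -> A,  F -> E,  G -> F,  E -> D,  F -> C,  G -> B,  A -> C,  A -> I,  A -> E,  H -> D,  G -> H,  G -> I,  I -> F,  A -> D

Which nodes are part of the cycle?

A, B, F, I

DFS with gray/black marking from F:
F gray
  C gray
  C black
  B gray
    A gray
      A→C: C black — skip
      D gray
      D black
      E gray
        E→D: D black — skip
      E black
      I gray
        I→F: F is gray → back edge
Back edge closes the cycle F → B → A → I → F; its vertices are {A, B, F, I}.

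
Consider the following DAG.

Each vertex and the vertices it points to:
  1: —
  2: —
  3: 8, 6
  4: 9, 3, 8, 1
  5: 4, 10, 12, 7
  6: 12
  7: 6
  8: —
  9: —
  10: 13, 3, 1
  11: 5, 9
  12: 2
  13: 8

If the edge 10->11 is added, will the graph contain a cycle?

Yes

Adding 10→11 creates a cycle iff 11 can already reach 10.
Path from 11: 11 → 5 → 10.
So 11 → … → 10 → 11 is a cycle.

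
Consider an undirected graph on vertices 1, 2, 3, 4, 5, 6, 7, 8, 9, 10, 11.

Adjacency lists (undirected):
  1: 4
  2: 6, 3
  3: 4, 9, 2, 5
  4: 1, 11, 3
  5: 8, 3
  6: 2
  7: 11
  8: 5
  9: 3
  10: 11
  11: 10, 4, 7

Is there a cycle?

DFS, tracking each vertex's parent; an edge to a visited non-parent vertex closes a cycle.
Start from 10:
visit 10 (parent –)
  visit 11 (parent 10)
    11–10: parent, skip
    visit 4 (parent 11)
      visit 1 (parent 4)
        1–4: parent, skip
      4–11: parent, skip
      visit 3 (parent 4)
        3–4: parent, skip
        visit 9 (parent 3)
          9–3: parent, skip
        visit 2 (parent 3)
          visit 6 (parent 2)
            6–2: parent, skip
          2–3: parent, skip
        visit 5 (parent 3)
          visit 8 (parent 5)
            8–5: parent, skip
          5–3: parent, skip
    visit 7 (parent 11)
      7–11: parent, skip
No non-parent visited neighbor found — the graph is a forest.

No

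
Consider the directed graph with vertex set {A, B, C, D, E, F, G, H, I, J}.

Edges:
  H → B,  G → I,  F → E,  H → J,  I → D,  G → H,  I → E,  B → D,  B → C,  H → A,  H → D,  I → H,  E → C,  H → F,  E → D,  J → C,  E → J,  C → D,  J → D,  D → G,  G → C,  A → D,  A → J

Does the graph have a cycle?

Yes

DFS with white/gray/black marking, starting from G:
G gray
  I gray
    H gray
      J gray
        D gray
          D→G: G is gray → back edge
Back edge found, so a cycle exists: G → I → H → J → D → G.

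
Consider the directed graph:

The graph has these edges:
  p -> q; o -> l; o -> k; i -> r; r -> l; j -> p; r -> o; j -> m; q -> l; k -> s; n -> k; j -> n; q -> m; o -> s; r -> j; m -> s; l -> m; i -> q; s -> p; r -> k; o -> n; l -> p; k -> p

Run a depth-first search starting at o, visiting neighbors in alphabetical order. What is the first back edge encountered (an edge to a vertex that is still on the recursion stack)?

s→p

DFS from o (visiting neighbors in alphabetical order); mark gray on enter, black on exit:
o gray
  k gray
    p gray
      q gray
        l gray
          m gray
            s gray
              s→p: p is gray → back edge
First back edge: s → p.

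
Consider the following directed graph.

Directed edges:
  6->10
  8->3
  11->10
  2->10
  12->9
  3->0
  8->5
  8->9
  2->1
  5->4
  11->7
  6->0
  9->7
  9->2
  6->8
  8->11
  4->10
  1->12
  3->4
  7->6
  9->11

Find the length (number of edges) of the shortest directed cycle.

4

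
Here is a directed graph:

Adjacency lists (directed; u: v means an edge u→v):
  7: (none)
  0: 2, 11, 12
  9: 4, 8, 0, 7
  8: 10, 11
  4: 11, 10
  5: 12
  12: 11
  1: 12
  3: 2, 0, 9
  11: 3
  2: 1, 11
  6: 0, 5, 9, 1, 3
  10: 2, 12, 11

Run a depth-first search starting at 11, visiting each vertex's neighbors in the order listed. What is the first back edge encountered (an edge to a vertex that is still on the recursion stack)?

12→11

DFS from 11 (visiting each vertex's neighbors in the order listed); mark gray on enter, black on exit:
11 gray
  3 gray
    2 gray
      1 gray
        12 gray
          12→11: 11 is gray → back edge
First back edge: 12 → 11.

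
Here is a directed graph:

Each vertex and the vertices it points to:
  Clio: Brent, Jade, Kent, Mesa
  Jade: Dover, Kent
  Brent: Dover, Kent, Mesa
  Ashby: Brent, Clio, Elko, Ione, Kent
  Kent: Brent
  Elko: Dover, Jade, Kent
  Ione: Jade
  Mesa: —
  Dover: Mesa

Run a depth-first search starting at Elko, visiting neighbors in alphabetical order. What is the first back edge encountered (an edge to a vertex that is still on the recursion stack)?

Brent->Kent

DFS from Elko (visiting neighbors in alphabetical order); mark gray on enter, black on exit:
Elko gray
  Dover gray
    Mesa gray
    Mesa black
  Dover black
  Jade gray
    Jade→Dover: Dover black — skip
    Kent gray
      Brent gray
        Brent→Dover: Dover black — skip
        Brent→Kent: Kent is gray → back edge
First back edge: Brent → Kent.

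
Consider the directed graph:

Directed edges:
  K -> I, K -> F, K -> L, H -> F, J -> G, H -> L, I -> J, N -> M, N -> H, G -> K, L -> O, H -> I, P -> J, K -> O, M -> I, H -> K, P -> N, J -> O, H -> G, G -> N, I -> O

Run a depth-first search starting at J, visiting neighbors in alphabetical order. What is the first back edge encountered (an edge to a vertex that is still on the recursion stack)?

DFS from J (visiting neighbors in alphabetical order); mark gray on enter, black on exit:
J gray
  G gray
    K gray
      F gray
      F black
      I gray
        I→J: J is gray → back edge
First back edge: I → J.

I→J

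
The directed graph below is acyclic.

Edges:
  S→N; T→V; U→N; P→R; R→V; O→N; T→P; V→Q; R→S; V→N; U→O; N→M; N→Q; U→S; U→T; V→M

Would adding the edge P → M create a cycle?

Adding P→M creates a cycle iff M can already reach P.
Explore from M: no path reaches P. The graph stays acyclic.

No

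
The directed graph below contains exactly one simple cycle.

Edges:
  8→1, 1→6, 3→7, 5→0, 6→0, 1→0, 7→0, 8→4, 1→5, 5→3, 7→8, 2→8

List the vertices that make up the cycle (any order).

1, 3, 5, 7, 8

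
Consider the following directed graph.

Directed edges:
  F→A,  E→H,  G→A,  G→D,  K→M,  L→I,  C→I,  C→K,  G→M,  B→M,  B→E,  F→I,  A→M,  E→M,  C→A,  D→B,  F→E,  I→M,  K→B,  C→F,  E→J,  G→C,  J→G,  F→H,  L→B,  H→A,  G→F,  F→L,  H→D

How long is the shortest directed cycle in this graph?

For each vertex v, BFS finds the shortest path from v back to v.
The shortest such closed walk is J → G → F → E → J, length 4.

4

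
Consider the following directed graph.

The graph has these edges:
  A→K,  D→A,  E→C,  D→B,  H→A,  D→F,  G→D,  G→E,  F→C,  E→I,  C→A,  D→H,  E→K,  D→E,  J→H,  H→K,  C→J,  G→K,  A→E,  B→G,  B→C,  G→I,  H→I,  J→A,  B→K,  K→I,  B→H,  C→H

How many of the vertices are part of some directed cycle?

A vertex is on a directed cycle iff it belongs to a strongly connected component of size ≥ 2 (or has a self-loop).
The vertices on cycles are {A, B, C, D, E, G, H, J} — 8 in total.

8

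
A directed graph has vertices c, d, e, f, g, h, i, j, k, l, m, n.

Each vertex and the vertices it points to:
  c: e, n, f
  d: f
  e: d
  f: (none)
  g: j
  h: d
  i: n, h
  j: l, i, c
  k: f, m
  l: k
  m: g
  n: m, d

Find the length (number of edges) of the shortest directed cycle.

5

For each vertex v, BFS finds the shortest path from v back to v.
The shortest such closed walk is g → j → i → n → m → g, length 5.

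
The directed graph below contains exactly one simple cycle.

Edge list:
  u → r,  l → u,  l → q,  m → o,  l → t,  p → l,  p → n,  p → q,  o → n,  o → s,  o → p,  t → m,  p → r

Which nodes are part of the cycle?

l, m, o, p, t

DFS with gray/black marking from m:
m gray
  o gray
    p gray
      q gray
      q black
      n gray
      n black
      l gray
        t gray
          t→m: m is gray → back edge
Back edge closes the cycle m → o → p → l → t → m; its vertices are {l, m, o, p, t}.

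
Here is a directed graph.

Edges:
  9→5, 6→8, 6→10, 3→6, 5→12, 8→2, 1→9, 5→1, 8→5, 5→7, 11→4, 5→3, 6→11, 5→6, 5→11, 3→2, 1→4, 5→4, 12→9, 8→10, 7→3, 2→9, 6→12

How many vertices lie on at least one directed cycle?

9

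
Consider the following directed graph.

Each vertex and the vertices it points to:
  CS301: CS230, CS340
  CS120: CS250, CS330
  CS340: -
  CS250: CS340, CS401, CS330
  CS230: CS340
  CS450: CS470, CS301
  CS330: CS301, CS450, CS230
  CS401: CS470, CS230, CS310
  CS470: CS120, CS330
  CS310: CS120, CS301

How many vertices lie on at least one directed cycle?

7

A vertex is on a directed cycle iff it belongs to a strongly connected component of size ≥ 2 (or has a self-loop).
The vertices on cycles are {CS120, CS250, CS310, CS330, CS401, CS450, CS470} — 7 in total.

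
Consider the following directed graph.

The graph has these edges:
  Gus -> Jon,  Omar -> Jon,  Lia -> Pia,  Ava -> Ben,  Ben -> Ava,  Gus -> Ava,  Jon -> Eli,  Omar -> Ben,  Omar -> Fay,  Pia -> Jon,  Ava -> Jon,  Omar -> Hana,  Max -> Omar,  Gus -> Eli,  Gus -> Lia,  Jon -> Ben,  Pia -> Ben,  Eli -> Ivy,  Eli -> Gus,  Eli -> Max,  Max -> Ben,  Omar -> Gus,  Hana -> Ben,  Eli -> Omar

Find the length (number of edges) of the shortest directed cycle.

2

For each vertex v, BFS finds the shortest path from v back to v.
The shortest such closed walk is Eli → Gus → Eli, length 2.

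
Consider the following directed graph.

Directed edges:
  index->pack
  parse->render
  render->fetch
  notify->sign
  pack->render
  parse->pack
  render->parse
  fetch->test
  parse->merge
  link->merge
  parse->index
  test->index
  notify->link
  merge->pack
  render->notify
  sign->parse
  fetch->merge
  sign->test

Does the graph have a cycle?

Yes

DFS with white/gray/black marking, starting from parse:
parse gray
  pack gray
    render gray
      fetch gray
        merge gray
          merge→pack: pack is gray → back edge
Back edge found, so a cycle exists: pack → render → fetch → merge → pack.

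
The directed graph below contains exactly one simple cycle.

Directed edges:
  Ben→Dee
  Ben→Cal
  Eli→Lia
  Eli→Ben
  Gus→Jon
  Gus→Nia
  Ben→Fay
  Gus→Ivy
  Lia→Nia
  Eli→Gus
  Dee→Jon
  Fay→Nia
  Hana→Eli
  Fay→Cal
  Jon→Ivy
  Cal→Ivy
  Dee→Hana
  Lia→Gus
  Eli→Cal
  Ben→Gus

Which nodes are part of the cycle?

Ben, Dee, Eli, Hana

DFS with gray/black marking from Eli:
Eli gray
  Ben gray
    Gus gray
      Jon gray
        Ivy gray
        Ivy black
      Jon black
      Nia gray
      Nia black
      Gus→Ivy: Ivy black — skip
    Gus black
    Cal gray
      Cal→Ivy: Ivy black — skip
    Cal black
    Fay gray
      Fay→Cal: Cal black — skip
      Fay→Nia: Nia black — skip
    Fay black
    Dee gray
      Dee→Jon: Jon black — skip
      Hana gray
        Hana→Eli: Eli is gray → back edge
Back edge closes the cycle Eli → Ben → Dee → Hana → Eli; its vertices are {Ben, Dee, Eli, Hana}.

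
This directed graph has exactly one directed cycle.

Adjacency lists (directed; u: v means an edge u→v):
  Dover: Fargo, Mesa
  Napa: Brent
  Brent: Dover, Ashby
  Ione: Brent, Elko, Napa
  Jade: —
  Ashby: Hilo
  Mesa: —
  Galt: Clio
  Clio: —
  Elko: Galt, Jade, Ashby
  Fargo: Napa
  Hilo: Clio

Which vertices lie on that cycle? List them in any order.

Napa, Brent, Dover, Fargo

DFS with gray/black marking from Brent:
Brent gray
  Dover gray
    Fargo gray
      Napa gray
        Napa→Brent: Brent is gray → back edge
Back edge closes the cycle Brent → Dover → Fargo → Napa → Brent; its vertices are {Napa, Brent, Dover, Fargo}.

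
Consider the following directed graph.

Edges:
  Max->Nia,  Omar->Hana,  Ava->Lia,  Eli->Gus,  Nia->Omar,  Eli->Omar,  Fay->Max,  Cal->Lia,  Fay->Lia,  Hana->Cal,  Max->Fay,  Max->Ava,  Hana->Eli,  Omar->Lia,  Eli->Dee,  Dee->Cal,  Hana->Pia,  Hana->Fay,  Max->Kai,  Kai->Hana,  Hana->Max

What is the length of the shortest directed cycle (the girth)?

For each vertex v, BFS finds the shortest path from v back to v.
The shortest such closed walk is Max → Fay → Max, length 2.

2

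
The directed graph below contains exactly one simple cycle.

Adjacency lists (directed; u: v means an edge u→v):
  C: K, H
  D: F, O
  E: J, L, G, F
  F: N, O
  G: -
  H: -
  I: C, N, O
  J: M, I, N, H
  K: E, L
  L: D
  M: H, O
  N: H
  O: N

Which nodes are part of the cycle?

C, E, I, J, K

DFS with gray/black marking from C:
C gray
  K gray
    E gray
      J gray
        M gray
          H gray
          H black
          O gray
            N gray
              N→H: H black — skip
            N black
          O black
        M black
        I gray
          I→C: C is gray → back edge
Back edge closes the cycle C → K → E → J → I → C; its vertices are {C, E, I, J, K}.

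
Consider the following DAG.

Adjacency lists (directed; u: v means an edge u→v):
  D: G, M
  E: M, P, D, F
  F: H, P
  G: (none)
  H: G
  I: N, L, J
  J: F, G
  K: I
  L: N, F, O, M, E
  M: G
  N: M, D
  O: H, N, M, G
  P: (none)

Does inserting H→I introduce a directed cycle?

Yes

Adding H→I creates a cycle iff I can already reach H.
Path from I: I → J → F → H.
So I → … → H → I is a cycle.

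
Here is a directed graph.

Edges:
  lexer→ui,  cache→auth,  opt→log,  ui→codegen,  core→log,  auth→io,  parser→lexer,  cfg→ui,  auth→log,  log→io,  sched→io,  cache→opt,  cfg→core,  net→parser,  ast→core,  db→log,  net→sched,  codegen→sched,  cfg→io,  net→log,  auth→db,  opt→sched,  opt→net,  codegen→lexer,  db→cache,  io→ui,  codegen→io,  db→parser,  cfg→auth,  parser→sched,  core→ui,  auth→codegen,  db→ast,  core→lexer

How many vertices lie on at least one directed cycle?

A vertex is on a directed cycle iff it belongs to a strongly connected component of size ≥ 2 (or has a self-loop).
The vertices on cycles are {db, io, ui, auth, cache, lexer, sched, codegen} — 8 in total.

8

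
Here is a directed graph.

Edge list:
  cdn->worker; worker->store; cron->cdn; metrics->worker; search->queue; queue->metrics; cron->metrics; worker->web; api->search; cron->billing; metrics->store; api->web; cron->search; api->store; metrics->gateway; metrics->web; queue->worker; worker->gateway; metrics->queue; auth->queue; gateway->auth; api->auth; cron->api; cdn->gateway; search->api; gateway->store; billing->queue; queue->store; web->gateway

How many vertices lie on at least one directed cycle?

A vertex is on a directed cycle iff it belongs to a strongly connected component of size ≥ 2 (or has a self-loop).
The vertices on cycles are {api, web, auth, queue, search, worker, gateway, metrics} — 8 in total.

8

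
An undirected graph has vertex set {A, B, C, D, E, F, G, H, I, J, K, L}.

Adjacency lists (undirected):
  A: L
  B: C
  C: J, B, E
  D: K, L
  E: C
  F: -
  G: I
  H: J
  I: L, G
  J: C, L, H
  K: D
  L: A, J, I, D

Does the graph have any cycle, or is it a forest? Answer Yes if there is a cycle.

No

DFS, tracking each vertex's parent; an edge to a visited non-parent vertex closes a cycle.
Start from E:
visit E (parent –)
  visit C (parent E)
    visit J (parent C)
      J–C: parent, skip
      visit L (parent J)
        visit A (parent L)
          A–L: parent, skip
        L–J: parent, skip
        visit I (parent L)
          I–L: parent, skip
          visit G (parent I)
            G–I: parent, skip
        visit D (parent L)
          visit K (parent D)
            K–D: parent, skip
          D–L: parent, skip
      visit H (parent J)
        H–J: parent, skip
    visit B (parent C)
      B–C: parent, skip
    C–E: parent, skip
visit F (parent –)
No non-parent visited neighbor found — the graph is a forest.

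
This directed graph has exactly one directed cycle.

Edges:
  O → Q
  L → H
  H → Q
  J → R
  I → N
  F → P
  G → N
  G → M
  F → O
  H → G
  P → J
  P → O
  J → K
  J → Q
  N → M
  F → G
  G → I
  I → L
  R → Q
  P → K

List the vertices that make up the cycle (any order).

G, H, I, L

DFS with gray/black marking from G:
G gray
  N gray
    M gray
    M black
  N black
  I gray
    I→N: N black — skip
    L gray
      H gray
        H→G: G is gray → back edge
Back edge closes the cycle G → I → L → H → G; its vertices are {G, H, I, L}.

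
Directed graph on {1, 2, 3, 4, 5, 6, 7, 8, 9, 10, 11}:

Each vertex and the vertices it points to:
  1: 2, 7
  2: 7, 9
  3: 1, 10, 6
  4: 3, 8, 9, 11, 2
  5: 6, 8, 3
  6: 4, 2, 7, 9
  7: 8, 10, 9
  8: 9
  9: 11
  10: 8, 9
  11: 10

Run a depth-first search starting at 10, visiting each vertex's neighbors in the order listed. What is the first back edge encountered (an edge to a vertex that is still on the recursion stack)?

11→10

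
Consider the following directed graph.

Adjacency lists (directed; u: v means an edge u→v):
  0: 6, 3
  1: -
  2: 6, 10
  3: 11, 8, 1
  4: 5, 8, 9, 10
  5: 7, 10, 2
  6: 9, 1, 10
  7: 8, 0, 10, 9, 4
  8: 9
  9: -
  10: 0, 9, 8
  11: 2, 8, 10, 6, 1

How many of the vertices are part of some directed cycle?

9

A vertex is on a directed cycle iff it belongs to a strongly connected component of size ≥ 2 (or has a self-loop).
The vertices on cycles are {0, 2, 3, 4, 5, 6, 7, 10, 11} — 9 in total.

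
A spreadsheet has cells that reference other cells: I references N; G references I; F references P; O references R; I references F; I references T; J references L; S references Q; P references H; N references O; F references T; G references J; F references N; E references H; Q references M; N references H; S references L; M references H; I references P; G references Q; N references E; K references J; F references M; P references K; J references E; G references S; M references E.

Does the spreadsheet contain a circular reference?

No

DFS with white/gray/black marking, starting from F:
F gray
  M gray
    H gray
    H black
    E gray
      E→H: H black — skip
    E black
  M black
  P gray
    K gray
      J gray
        L gray
        L black
        J→E: E black — skip
      J black
    K black
    P→H: H black — skip
  P black
  N gray
    N→H: H black — skip
    N→E: E black — skip
    O gray
      R gray
      R black
    O black
  N black
  T gray
  T black
F black
G gray
  G→J: J black — skip
  S gray
    S→L: L black — skip
    Q gray
      Q→M: M black — skip
    Q black
  S black
  G→Q: Q black — skip
  I gray
    I→P: P black — skip
    I→F: F black — skip
    I→N: N black — skip
    I→T: T black — skip
  I black
G black
Every edge goes to a white or black vertex — no back edge, so the graph is acyclic.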